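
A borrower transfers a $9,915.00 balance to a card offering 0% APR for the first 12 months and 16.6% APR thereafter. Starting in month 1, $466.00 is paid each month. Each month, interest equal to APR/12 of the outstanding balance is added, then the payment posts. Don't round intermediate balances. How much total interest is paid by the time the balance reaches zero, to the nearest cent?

$335.60

Promo months 1–12 at r₀ = 0%/12 = 0; months 13+ at r₁ = 16.6%/12 = 0.0138333.
After month 12 (no interest yet): B = $9,915.00 − 12·$466.00 = $4,323.00.
Then at r₁ with $466.00/mo: n₂ = −ln(1 − r₁·B/P)/ln(1+r₁) ≈ 10.00 → 10 more payments.
Total paid = 21·$466.00 + $464.60 = $10,250.60; interest = $10,250.60 − $9,915.00 = $335.60.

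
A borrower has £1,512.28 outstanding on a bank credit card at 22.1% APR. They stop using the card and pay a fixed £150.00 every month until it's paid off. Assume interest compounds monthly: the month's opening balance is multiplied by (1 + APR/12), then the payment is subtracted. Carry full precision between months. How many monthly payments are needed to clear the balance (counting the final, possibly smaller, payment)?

12 months

Monthly rate r = 22.1%/12 = 1.84167% = 0.0184167.
Recurrence: B ← B·(1+r) − £150.00.
Month 1: interest £27.85; balance after payment £1,390.13.
Month 2: interest £25.60; balance after payment £1,265.73.
Closed form: n = −ln(1 − rB₀/P)/ln(1+r) = −ln(0.81433)/ln(1.01842) ≈ 11.255, so the balance reaches zero during payment 12.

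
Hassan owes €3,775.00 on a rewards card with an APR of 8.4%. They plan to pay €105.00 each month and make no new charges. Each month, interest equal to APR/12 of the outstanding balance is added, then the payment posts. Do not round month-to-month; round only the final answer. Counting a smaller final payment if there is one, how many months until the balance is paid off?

42 payments

Monthly rate r = 8.4%/12 = 0.7% = 0.007.
Recurrence: B ← B·(1+r) − €105.00.
Month 1: interest €26.43; balance after payment €3,696.43.
Month 2: interest €25.87; balance after payment €3,617.30.
Closed form: n = −ln(1 − rB₀/P)/ln(1+r) = −ln(0.74833)/ln(1.007) ≈ 41.560, so the balance reaches zero during payment 42.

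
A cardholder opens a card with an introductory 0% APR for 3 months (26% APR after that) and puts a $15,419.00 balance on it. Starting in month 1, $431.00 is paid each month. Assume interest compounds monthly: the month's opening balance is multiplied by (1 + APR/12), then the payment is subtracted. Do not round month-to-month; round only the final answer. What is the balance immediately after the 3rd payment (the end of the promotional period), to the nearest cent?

Promo months 1–3 at r₀ = 0%/12 = 0; months 4+ at r₁ = 26%/12 = 0.0216667.
After month 3 (no interest yet): B = $15,419.00 − 3·$431.00 = $14,126.00.

$14,126.00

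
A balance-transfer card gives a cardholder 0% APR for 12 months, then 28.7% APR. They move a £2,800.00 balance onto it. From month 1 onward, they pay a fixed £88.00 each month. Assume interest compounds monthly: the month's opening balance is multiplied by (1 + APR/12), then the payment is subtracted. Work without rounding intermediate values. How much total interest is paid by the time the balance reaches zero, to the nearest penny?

Promo months 1–12 at r₀ = 0%/12 = 0; months 13+ at r₁ = 28.7%/12 = 0.0239167.
After month 12 (no interest yet): B = £2,800.00 − 12·£88.00 = £1,744.00.
Then at r₁ with £88.00/mo: n₂ = −ln(1 − r₁·B/P)/ln(1+r₁) ≈ 27.18 → 28 more payments.
Total paid = 39·£88.00 + £16.08 = £3,448.08; interest = £3,448.08 − £2,800.00 = £648.08.

£648.08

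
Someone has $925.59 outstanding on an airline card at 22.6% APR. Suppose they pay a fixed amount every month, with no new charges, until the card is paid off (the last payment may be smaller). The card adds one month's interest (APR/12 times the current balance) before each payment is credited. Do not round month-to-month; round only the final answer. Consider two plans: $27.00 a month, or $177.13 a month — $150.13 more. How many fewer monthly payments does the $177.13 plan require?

50 fewer payments

Monthly rate r = 22.6%/12 = 1.88333% = 0.0188333.
At $27.00/mo: n = ⌈−ln(1 − rB₀/P)/ln(1+r)⌉ = 56 payments (last $16.28); total interest = total paid − $925.59 = $575.69.
At $177.13/mo: 6 payments (last $98.27); total interest $58.33.
Payments saved = 56 − 6 = 50.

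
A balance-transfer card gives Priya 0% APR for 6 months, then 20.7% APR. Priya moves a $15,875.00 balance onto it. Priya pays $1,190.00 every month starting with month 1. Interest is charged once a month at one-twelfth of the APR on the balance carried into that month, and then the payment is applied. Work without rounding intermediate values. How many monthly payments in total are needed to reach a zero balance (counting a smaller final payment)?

14 payments

Promo months 1–6 at r₀ = 0%/12 = 0; months 7+ at r₁ = 20.7%/12 = 0.01725.
After month 6 (no interest yet): B = $15,875.00 − 6·$1,190.00 = $8,735.00.
Then at r₁ with $1,190.00/mo: n₂ = −ln(1 − r₁·B/P)/ln(1+r₁) ≈ 7.92 → 8 more payments.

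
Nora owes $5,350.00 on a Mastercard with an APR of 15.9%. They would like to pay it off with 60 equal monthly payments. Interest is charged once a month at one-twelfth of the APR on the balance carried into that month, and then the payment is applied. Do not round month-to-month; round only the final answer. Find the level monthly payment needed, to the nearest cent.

$129.82

Monthly rate r = 15.9%/12 = 1.325% = 0.01325.
Level-payment amortization: P = B₀·r / (1 − (1+r)^(−n)) = 5350.00·0.01325 / (1 − 1.01325^(−60)).
Denominator 1 − (1+r)^(−60) = 0.546054981.
P = 70.8875 / 0.546054981 ≈ 129.82.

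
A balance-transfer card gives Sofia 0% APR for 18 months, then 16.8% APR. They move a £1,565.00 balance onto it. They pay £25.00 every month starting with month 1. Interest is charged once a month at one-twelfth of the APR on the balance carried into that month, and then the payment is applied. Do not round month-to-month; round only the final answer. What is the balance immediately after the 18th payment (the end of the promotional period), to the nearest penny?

Promo months 1–18 at r₀ = 0%/12 = 0; months 19+ at r₁ = 16.8%/12 = 0.014.
After month 18 (no interest yet): B = £1,565.00 − 18·£25.00 = £1,115.00.

£1,115.00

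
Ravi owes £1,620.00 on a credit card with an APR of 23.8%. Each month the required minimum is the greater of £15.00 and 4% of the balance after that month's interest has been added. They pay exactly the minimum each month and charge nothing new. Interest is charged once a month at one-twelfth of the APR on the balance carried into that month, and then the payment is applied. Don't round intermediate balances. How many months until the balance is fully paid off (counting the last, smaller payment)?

Monthly rate r = 23.8%/12 = 1.98333% = 0.0198333.
While 4% of the post-interest balance exceeds £15.00, each month B ← (B·(1+r))·(1 − 0.04), i.e. B shrinks by the factor (1+r)·0.96 = 0.97904.
This holds for months 1–71. Entering month 72 the balance is £360.04; 4% of the post-interest balance is now below £15.00, so the flat £15.00 minimum applies from here.
From month 72 a fixed £15.00 at rate r clears £360.04 in 33 more payments. Total: 71 + 33 = 104 months.

104 months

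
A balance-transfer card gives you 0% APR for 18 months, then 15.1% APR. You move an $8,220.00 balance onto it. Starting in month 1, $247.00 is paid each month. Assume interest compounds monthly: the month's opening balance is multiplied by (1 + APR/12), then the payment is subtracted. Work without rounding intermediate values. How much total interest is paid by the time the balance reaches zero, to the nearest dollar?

$444

Promo months 1–18 at r₀ = 0%/12 = 0; months 19+ at r₁ = 15.1%/12 = 0.0125833.
After month 18 (no interest yet): B = $8,220.00 − 18·$247.00 = $3,774.00.
Then at r₁ with $247.00/mo: n₂ = −ln(1 − r₁·B/P)/ln(1+r₁) ≈ 17.08 → 18 more payments.
Total paid = 35·$247.00 + $18.67 = $8,663.67; interest = $8,663.67 − $8,220.00 = $443.67.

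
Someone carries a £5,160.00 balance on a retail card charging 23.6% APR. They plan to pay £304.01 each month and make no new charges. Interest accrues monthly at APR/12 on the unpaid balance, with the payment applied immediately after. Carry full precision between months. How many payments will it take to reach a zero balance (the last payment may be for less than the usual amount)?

Monthly rate r = 23.6%/12 = 1.96667% = 0.0196667.
Recurrence: B ← B·(1+r) − £304.01.
Month 1: interest £101.48; balance after payment £4,957.47.
Month 2: interest £97.50; balance after payment £4,750.96.
Closed form: n = −ln(1 − rB₀/P)/ln(1+r) = −ln(0.6662)/ln(1.01967) ≈ 20.855, so the balance reaches zero during payment 21.

21 months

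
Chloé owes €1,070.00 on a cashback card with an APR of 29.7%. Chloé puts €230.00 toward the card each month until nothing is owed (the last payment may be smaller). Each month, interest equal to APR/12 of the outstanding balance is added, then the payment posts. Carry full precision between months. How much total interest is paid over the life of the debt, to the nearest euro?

Monthly rate r = 29.7%/12 = 2.475% = 0.02475.
Payoff takes n = ⌈−ln(1 − rB₀/P)/ln(1+r)⌉ = ⌈5.003⌉ = 6 payments; the last is €0.80.
Total paid = 5·€230.00 + €0.80 = €1,150.80.
Total interest = total paid − principal = €1,150.80 − €1,070.00 = €80.80.

€81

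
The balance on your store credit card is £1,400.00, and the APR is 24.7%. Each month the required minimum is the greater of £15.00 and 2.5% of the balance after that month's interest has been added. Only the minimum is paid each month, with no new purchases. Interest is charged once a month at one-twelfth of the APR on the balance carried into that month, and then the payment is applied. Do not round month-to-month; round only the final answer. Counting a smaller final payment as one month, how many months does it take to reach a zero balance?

257 months

Monthly rate r = 24.7%/12 = 2.05833% = 0.0205833.
While 2.5% of the post-interest balance exceeds £15.00, each month B ← (B·(1+r))·(1 − 0.025), i.e. B shrinks by the factor (1+r)·0.975 = 0.99507.
This holds for months 1–176. Entering month 177 the balance is £586.50; 2.5% of the post-interest balance is now below £15.00, so the flat £15.00 minimum applies from here.
From month 177 a fixed £15.00 at rate r clears £586.50 in 81 more payments. Total: 176 + 81 = 257 months.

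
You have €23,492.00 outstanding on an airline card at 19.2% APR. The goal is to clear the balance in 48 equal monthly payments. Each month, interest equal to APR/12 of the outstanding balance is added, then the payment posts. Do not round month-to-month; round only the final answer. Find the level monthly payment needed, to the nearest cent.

Monthly rate r = 19.2%/12 = 1.6% = 0.016.
Level-payment amortization: P = B₀·r / (1 − (1+r)^(−n)) = 23492.00·0.016 / (1 − 1.016^(−48)).
Denominator 1 − (1+r)^(−48) = 0.533230986.
P = 375.872 / 0.533230986 ≈ 704.90.

€704.90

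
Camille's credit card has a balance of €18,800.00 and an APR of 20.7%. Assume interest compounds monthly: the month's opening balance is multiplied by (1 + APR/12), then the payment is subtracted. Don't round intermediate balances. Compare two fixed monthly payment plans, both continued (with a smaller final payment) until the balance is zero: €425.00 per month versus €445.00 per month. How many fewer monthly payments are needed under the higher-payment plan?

Monthly rate r = 20.7%/12 = 1.725% = 0.01725.
At €425.00/mo: n = ⌈−ln(1 − rB₀/P)/ln(1+r)⌉ = 85 payments (last €82.55); total interest = total paid − €18,800.00 = €16,982.55.
At €445.00/mo: 77 payments (last €129.45); total interest €15,149.45.
Payments saved = 85 − 77 = 8.

8 fewer payments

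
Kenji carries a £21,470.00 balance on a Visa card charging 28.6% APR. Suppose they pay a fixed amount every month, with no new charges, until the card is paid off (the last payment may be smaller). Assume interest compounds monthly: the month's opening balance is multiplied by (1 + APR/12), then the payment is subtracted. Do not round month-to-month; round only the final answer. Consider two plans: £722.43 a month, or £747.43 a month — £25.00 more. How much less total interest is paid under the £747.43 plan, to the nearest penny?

£1,172.08

Monthly rate r = 28.6%/12 = 2.38333% = 0.0238333.
At £722.43/mo: n = ⌈−ln(1 − rB₀/P)/ln(1+r)⌉ = 53 payments (last £224.36); total interest = total paid − £21,470.00 = £16,320.72.
At £747.43/mo: 49 payments (last £742.00); total interest £15,148.64.
Interest saved = £16,320.72 − £15,148.64 = £1,172.08.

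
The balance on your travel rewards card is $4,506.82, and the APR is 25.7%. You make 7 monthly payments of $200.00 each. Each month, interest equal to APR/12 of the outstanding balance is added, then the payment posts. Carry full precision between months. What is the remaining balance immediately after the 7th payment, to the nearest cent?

Monthly rate r = 25.7%/12 = 2.14167% = 0.0214167.
Each month: B ← B·(1+r) − $200.00.
Month 1: interest $96.52; balance after payment $4,403.34.
Month 2: interest $94.30; balance after payment $4,297.65.
Month 3: interest $92.04; balance after payment $4,189.69.
Month 4: interest $89.73; balance after payment $4,079.42.
Month 5: interest $87.37; balance after payment $3,966.78.
Month 6: interest $84.96; balance after payment $3,851.74.
Month 7: interest $82.49; balance after payment $3,734.23.

$3,734.23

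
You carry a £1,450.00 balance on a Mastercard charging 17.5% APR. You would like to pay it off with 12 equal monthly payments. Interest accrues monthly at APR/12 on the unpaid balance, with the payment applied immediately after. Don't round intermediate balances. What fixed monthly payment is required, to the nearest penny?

£132.59

Monthly rate r = 17.5%/12 = 1.45833% = 0.0145833.
Level-payment amortization: P = B₀·r / (1 − (1+r)^(−n)) = 1450.00·0.0145833 / (1 − 1.01458^(−12)).
Denominator 1 − (1+r)^(−12) = 0.159481428.
P = 21.1458 / 0.159481428 ≈ 132.59.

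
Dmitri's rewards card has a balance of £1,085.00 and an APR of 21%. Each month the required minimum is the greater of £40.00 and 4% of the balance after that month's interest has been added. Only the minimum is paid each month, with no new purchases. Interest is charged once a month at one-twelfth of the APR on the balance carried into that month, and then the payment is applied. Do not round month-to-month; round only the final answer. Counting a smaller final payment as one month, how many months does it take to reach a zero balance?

Monthly rate r = 21%/12 = 1.75% = 0.0175.
While 4% of the post-interest balance exceeds £40.00, each month B ← (B·(1+r))·(1 − 0.04), i.e. B shrinks by the factor (1+r)·0.96 = 0.9768.
This holds for months 1–5. Entering month 6 the balance is £964.85; 4% of the post-interest balance is now below £40.00, so the flat £40.00 minimum applies from here.
From month 6 a fixed £40.00 at rate r clears £964.85 in 32 more payments. Total: 5 + 32 = 37 months.

37 months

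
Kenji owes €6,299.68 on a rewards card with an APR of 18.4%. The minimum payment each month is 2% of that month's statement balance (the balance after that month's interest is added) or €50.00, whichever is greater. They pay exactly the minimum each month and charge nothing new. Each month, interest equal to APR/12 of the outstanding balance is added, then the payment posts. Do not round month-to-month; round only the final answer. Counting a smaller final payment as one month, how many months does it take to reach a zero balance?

281 months

Monthly rate r = 18.4%/12 = 1.53333% = 0.0153333.
While 2% of the post-interest balance exceeds €50.00, each month B ← (B·(1+r))·(1 − 0.02), i.e. B shrinks by the factor (1+r)·0.98 = 0.99503.
This holds for months 1–189. Entering month 190 the balance is €2,455.16; 2% of the post-interest balance is now below €50.00, so the flat €50.00 minimum applies from here.
From month 190 a fixed €50.00 at rate r clears €2,455.16 in 92 more payments. Total: 189 + 92 = 281 months.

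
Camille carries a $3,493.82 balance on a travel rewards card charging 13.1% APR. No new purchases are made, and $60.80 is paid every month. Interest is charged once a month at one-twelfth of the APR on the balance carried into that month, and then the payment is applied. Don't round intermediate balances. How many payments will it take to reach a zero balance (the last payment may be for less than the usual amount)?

91 payments

Monthly rate r = 13.1%/12 = 1.09167% = 0.0109167.
Recurrence: B ← B·(1+r) − $60.80.
Month 1: interest $38.14; balance after payment $3,471.16.
Month 2: interest $37.89; balance after payment $3,448.25.
Closed form: n = −ln(1 − rB₀/P)/ln(1+r) = −ln(0.37268)/ln(1.01092) ≈ 90.907, so the balance reaches zero during payment 91.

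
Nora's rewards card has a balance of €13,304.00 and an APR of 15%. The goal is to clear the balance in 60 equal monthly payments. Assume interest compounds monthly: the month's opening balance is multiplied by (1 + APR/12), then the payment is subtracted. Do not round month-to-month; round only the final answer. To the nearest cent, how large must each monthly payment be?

Monthly rate r = 15%/12 = 1.25% = 0.0125.
Level-payment amortization: P = B₀·r / (1 − (1+r)^(−n)) = 13304.00·0.0125 / (1 − 1.0125^(−60)).
Denominator 1 − (1+r)^(−60) = 0.525432397.
P = 166.3 / 0.525432397 ≈ 316.50.

€316.50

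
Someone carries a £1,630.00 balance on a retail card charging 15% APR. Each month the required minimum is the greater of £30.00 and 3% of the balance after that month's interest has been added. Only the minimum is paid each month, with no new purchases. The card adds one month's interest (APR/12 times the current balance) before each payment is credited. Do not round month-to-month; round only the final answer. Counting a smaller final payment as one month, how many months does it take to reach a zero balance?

71 months

Monthly rate r = 15%/12 = 1.25% = 0.0125.
While 3% of the post-interest balance exceeds £30.00, each month B ← (B·(1+r))·(1 − 0.03), i.e. B shrinks by the factor (1+r)·0.97 = 0.98212.
This holds for months 1–28. Entering month 29 the balance is £983.69; 3% of the post-interest balance is now below £30.00, so the flat £30.00 minimum applies from here.
From month 29 a fixed £30.00 at rate r clears £983.69 in 43 more payments. Total: 28 + 43 = 71 months.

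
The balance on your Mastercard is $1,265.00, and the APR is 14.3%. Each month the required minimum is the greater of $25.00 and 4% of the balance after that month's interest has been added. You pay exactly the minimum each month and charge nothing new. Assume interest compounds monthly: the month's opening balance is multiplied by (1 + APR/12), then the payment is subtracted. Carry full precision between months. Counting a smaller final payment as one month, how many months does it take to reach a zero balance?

55 months

Monthly rate r = 14.3%/12 = 1.19167% = 0.0119167.
While 4% of the post-interest balance exceeds $25.00, each month B ← (B·(1+r))·(1 − 0.04), i.e. B shrinks by the factor (1+r)·0.96 = 0.97144.
This holds for months 1–25. Entering month 26 the balance is $613.04; 4% of the post-interest balance is now below $25.00, so the flat $25.00 minimum applies from here.
From month 26 a fixed $25.00 at rate r clears $613.04 in 30 more payments. Total: 25 + 30 = 55 months.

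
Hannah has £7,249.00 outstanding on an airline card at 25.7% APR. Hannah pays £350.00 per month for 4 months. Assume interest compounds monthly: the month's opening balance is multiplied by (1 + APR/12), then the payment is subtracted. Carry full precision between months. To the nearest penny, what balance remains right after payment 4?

£6,444.61

Monthly rate r = 25.7%/12 = 2.14167% = 0.0214167.
Each month: B ← B·(1+r) − £350.00.
Month 1: interest £155.25; balance after payment £7,054.25.
Month 2: interest £151.08; balance after payment £6,855.33.
Month 3: interest £146.82; balance after payment £6,652.15.
Month 4: interest £142.47; balance after payment £6,444.61.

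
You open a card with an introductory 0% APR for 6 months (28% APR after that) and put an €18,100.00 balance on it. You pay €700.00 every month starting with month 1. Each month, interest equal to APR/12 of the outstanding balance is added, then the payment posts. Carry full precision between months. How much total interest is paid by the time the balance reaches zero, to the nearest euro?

€4,988

Promo months 1–6 at r₀ = 0%/12 = 0; months 7+ at r₁ = 28%/12 = 0.0233333.
After month 6 (no interest yet): B = €18,100.00 − 6·€700.00 = €13,900.00.
Then at r₁ with €700.00/mo: n₂ = −ln(1 − r₁·B/P)/ln(1+r₁) ≈ 26.98 → 27 more payments.
Total paid = 32·€700.00 + €688.47 = €23,088.47; interest = €23,088.47 − €18,100.00 = €4,988.47.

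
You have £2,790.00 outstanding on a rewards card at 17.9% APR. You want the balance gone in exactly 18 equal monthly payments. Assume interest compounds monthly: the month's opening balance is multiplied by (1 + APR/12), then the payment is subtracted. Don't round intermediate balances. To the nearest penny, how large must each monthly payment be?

Monthly rate r = 17.9%/12 = 1.49167% = 0.0149167.
Level-payment amortization: P = B₀·r / (1 − (1+r)^(−n)) = 2790.00·0.0149167 / (1 − 1.01492^(−18)).
Denominator 1 − (1+r)^(−18) = 0.23395712.
P = 41.6175 / 0.23395712 ≈ 177.89.

£177.89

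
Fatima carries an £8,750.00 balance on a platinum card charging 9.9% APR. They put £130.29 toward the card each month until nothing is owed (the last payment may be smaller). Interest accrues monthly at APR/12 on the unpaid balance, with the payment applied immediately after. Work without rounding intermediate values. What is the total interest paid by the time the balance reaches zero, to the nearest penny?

£4,056.13

Monthly rate r = 9.9%/12 = 0.825% = 0.00825.
Payoff takes n = ⌈−ln(1 − rB₀/P)/ln(1+r)⌉ = ⌈98.289⌉ = 99 payments; the last is £37.71.
Total paid = 98·£130.29 + £37.71 = £12,806.13.
Total interest = total paid − principal = £12,806.13 − £8,750.00 = £4,056.13.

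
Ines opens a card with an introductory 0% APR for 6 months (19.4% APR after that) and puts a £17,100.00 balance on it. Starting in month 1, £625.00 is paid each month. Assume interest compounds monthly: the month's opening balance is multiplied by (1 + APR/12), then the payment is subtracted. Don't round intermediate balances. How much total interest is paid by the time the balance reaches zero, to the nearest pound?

Promo months 1–6 at r₀ = 0%/12 = 0; months 7+ at r₁ = 19.4%/12 = 0.0161667.
After month 6 (no interest yet): B = £17,100.00 − 6·£625.00 = £13,350.00.
Then at r₁ with £625.00/mo: n₂ = −ln(1 − r₁·B/P)/ln(1+r₁) ≈ 26.41 → 27 more payments.
Total paid = 32·£625.00 + £259.87 = £20,259.87; interest = £20,259.87 − £17,100.00 = £3,159.87.

£3,160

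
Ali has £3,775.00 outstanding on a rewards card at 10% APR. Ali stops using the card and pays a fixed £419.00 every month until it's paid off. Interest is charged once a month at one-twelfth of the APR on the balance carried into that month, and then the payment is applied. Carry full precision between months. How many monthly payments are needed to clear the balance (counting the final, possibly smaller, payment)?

Monthly rate r = 10%/12 = 0.833333% = 0.00833333.
Recurrence: B ← B·(1+r) − £419.00.
Month 1: interest £31.46; balance after payment £3,387.46.
Month 2: interest £28.23; balance after payment £2,996.69.
Closed form: n = −ln(1 − rB₀/P)/ln(1+r) = −ln(0.92492)/ln(1.00833) ≈ 9.405, so the balance reaches zero during payment 10.

10 months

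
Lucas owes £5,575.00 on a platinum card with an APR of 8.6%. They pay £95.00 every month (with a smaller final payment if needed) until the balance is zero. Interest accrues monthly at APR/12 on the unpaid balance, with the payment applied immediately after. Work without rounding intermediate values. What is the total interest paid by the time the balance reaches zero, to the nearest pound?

Monthly rate r = 8.6%/12 = 0.716667% = 0.00716667.
Payoff takes n = ⌈−ln(1 − rB₀/P)/ln(1+r)⌉ = ⌈76.418⌉ = 77 payments; the last is £39.81.
Total paid = 76·£95.00 + £39.81 = £7,259.81.
Total interest = total paid − principal = £7,259.81 − £5,575.00 = £1,684.81.

£1,685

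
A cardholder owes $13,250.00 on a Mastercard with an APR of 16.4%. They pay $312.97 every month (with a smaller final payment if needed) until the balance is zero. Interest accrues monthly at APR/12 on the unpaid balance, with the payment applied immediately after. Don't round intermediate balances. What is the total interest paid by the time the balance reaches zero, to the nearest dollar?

$6,675

Monthly rate r = 16.4%/12 = 1.36667% = 0.0136667.
Payoff takes n = ⌈−ln(1 − rB₀/P)/ln(1+r)⌉ = ⌈63.663⌉ = 64 payments; the last is $207.86.
Total paid = 63·$312.97 + $207.86 = $19,924.97.
Total interest = total paid − principal = $19,924.97 − $13,250.00 = $6,674.97.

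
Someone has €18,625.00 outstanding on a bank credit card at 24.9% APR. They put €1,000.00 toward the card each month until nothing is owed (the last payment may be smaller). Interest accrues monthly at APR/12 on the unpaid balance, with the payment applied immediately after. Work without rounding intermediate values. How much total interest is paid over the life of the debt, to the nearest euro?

€5,163

Monthly rate r = 24.9%/12 = 2.075% = 0.02075.
Payoff takes n = ⌈−ln(1 − rB₀/P)/ln(1+r)⌉ = ⌈23.787⌉ = 24 payments; the last is €788.47.
Total paid = 23·€1,000.00 + €788.47 = €23,788.47.
Total interest = total paid − principal = €23,788.47 − €18,625.00 = €5,163.47.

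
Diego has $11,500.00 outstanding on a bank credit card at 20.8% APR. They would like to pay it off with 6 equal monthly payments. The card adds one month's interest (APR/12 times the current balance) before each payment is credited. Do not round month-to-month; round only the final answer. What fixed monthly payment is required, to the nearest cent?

$2,034.61

Monthly rate r = 20.8%/12 = 1.73333% = 0.0173333.
Level-payment amortization: P = B₀·r / (1 − (1+r)^(−n)) = 11500.00·0.0173333 / (1 − 1.01733^(−6)).
Denominator 1 − (1+r)^(−6) = 0.0979713066.
P = 199.333 / 0.0979713066 ≈ 2034.61.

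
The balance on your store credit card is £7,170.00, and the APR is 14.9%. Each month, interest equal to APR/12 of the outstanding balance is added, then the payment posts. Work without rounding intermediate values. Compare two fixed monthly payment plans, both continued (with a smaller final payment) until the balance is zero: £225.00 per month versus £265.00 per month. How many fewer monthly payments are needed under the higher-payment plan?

Monthly rate r = 14.9%/12 = 1.24167% = 0.0124167.
At £225.00/mo: n = ⌈−ln(1 − rB₀/P)/ln(1+r)⌉ = 41 payments (last £183.26); total interest = total paid − £7,170.00 = £2,013.26.
At £265.00/mo: 34 payments (last £46.95); total interest £1,621.95.
Payments saved = 41 − 34 = 7.

7 fewer payments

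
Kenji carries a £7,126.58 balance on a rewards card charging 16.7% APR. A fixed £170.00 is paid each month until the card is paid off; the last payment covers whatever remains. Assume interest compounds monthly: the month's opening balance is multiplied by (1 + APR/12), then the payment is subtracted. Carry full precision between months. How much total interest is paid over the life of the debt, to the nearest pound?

£3,644

Monthly rate r = 16.7%/12 = 1.39167% = 0.0139167.
Payoff takes n = ⌈−ln(1 − rB₀/P)/ln(1+r)⌉ = ⌈63.356⌉ = 64 payments; the last is £60.87.
Total paid = 63·£170.00 + £60.87 = £10,770.87.
Total interest = total paid − principal = £10,770.87 − £7,126.58 = £3,644.29.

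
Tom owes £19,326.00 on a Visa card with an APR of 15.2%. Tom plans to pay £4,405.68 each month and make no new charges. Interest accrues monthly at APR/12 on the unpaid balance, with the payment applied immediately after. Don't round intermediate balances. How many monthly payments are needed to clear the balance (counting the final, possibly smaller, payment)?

5 payments

Monthly rate r = 15.2%/12 = 1.26667% = 0.0126667.
Recurrence: B ← B·(1+r) − £4,405.68.
Month 1: interest £244.80; balance after payment £15,165.12.
Month 2: interest £192.09; balance after payment £10,951.53.
Month 3: interest £138.72; balance after payment £6,684.57.
Month 4: interest £84.67; balance after payment £2,363.56.
Month 5: interest £29.94; balance after payment £0.00.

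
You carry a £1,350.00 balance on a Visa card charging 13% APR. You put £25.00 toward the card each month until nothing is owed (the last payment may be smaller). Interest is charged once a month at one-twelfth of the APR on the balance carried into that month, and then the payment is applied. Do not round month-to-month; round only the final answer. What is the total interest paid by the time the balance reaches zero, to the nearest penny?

Monthly rate r = 13%/12 = 1.08333% = 0.0108333.
Payoff takes n = ⌈−ln(1 − rB₀/P)/ln(1+r)⌉ = ⌈81.621⌉ = 82 payments; the last is £15.57.
Total paid = 81·£25.00 + £15.57 = £2,040.57.
Total interest = total paid − principal = £2,040.57 − £1,350.00 = £690.57.

£690.57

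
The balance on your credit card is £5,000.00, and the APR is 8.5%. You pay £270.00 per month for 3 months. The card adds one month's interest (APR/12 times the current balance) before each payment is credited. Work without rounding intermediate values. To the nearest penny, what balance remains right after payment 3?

Monthly rate r = 8.5%/12 = 0.708333% = 0.00708333.
Each month: B ← B·(1+r) − £270.00.
Month 1: interest £35.42; balance after payment £4,765.42.
Month 2: interest £33.76; balance after payment £4,529.17.
Month 3: interest £32.08; balance after payment £4,291.25.

£4,291.25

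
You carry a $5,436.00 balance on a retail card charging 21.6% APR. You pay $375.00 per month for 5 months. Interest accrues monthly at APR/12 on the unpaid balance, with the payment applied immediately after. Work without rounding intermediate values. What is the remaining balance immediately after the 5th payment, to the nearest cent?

$3,999.45

Monthly rate r = 21.6%/12 = 1.8% = 0.018.
Each month: B ← B·(1+r) − $375.00.
Month 1: interest $97.85; balance after payment $5,158.85.
Month 2: interest $92.86; balance after payment $4,876.71.
Month 3: interest $87.78; balance after payment $4,589.49.
Month 4: interest $82.61; balance after payment $4,297.10.
Month 5: interest $77.35; balance after payment $3,999.45.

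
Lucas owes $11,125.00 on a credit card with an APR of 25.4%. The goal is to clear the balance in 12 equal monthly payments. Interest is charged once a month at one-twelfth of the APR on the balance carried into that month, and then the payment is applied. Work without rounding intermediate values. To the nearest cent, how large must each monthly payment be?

$1,059.53

Monthly rate r = 25.4%/12 = 2.11667% = 0.0211667.
Level-payment amortization: P = B₀·r / (1 − (1+r)^(−n)) = 11125.00·0.0211667 / (1 − 1.02117^(−12)).
Denominator 1 − (1+r)^(−12) = 0.222249246.
P = 235.479 / 0.222249246 ≈ 1059.53.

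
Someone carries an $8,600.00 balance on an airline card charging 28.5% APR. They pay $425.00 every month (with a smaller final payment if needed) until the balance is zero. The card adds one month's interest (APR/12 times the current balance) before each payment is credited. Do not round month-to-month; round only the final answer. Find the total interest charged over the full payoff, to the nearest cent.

Monthly rate r = 28.5%/12 = 2.375% = 0.02375.
Payoff takes n = ⌈−ln(1 − rB₀/P)/ln(1+r)⌉ = ⌈27.908⌉ = 28 payments; the last is $386.17.
Total paid = 27·$425.00 + $386.17 = $11,861.17.
Total interest = total paid − principal = $11,861.17 − $8,600.00 = $3,261.17.

$3,261.17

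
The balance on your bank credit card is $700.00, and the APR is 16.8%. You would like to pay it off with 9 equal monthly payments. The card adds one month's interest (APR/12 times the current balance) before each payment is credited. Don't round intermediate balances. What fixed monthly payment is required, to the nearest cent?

$83.32

Monthly rate r = 16.8%/12 = 1.4% = 0.014.
Level-payment amortization: P = B₀·r / (1 − (1+r)^(−n)) = 700.00·0.014 / (1 − 1.014^(−9)).
Denominator 1 − (1+r)^(−9) = 0.117614414.
P = 9.8 / 0.117614414 ≈ 83.32.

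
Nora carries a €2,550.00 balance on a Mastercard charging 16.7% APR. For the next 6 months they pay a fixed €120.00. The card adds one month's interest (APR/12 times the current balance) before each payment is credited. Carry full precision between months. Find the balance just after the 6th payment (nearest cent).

€2,024.95

Monthly rate r = 16.7%/12 = 1.39167% = 0.0139167.
Each month: B ← B·(1+r) − €120.00.
Month 1: interest €35.49; balance after payment €2,465.49.
Month 2: interest €34.31; balance after payment €2,379.80.
Month 3: interest €33.12; balance after payment €2,292.92.
Month 4: interest €31.91; balance after payment €2,204.83.
Month 5: interest €30.68; balance after payment €2,115.51.
Month 6: interest €29.44; balance after payment €2,024.95.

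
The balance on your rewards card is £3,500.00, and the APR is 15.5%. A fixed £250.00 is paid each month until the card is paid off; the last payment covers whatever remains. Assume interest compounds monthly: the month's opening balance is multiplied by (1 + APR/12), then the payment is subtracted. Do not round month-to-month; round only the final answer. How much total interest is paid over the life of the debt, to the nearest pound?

Monthly rate r = 15.5%/12 = 1.29167% = 0.0129167.
Payoff takes n = ⌈−ln(1 − rB₀/P)/ln(1+r)⌉ = ⌈15.542⌉ = 16 payments; the last is £135.94.
Total paid = 15·£250.00 + £135.94 = £3,885.94.
Total interest = total paid − principal = £3,885.94 − £3,500.00 = £385.94.

£386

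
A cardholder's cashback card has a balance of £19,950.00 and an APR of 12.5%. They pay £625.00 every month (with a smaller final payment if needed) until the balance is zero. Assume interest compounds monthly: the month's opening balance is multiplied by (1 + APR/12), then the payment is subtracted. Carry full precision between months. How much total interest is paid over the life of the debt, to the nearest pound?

Monthly rate r = 12.5%/12 = 1.04167% = 0.0104167.
Payoff takes n = ⌈−ln(1 − rB₀/P)/ln(1+r)⌉ = ⌈39.006⌉ = 40 payments; the last is £4.07.
Total paid = 39·£625.00 + £4.07 = £24,379.07.
Total interest = total paid − principal = £24,379.07 − £19,950.00 = £4,429.07.

£4,429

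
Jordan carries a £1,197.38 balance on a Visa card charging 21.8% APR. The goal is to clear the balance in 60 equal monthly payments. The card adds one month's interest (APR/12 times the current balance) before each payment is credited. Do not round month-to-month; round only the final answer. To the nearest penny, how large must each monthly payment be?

Monthly rate r = 21.8%/12 = 1.81667% = 0.0181667.
Level-payment amortization: P = B₀·r / (1 − (1+r)^(−n)) = 1197.38·0.0181667 / (1 − 1.01817^(−60)).
Denominator 1 − (1+r)^(−60) = 0.660478317.
P = 21.7524 / 0.660478317 ≈ 32.93.

£32.93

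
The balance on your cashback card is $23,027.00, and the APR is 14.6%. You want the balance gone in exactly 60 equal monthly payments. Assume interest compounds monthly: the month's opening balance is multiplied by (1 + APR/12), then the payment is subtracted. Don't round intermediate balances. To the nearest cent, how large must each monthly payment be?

$542.99

Monthly rate r = 14.6%/12 = 1.21667% = 0.0121667.
Level-payment amortization: P = B₀·r / (1 − (1+r)^(−n)) = 23027.00·0.0121667 / (1 − 1.01217^(−60)).
Denominator 1 − (1+r)^(−60) = 0.515963451.
P = 280.162 / 0.515963451 ≈ 542.99.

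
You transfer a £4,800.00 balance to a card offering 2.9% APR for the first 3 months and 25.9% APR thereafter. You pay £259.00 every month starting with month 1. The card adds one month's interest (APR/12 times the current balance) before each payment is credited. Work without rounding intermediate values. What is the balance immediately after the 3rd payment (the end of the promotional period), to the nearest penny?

£4,056.00

Promo months 1–3 at r₀ = 2.9%/12 = 0.00241667; months 4+ at r₁ = 25.9%/12 = 0.0215833.
After month 3: iterate B ← B·(1+r₀) − £259.00 for 3 months → £4,056.00.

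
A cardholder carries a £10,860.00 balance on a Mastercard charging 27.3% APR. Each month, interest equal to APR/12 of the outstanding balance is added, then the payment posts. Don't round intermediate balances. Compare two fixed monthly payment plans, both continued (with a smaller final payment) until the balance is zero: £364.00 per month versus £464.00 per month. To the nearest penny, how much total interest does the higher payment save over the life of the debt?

£2,692.41

Monthly rate r = 27.3%/12 = 2.275% = 0.02275.
At £364.00/mo: n = ⌈−ln(1 − rB₀/P)/ln(1+r)⌉ = 51 payments (last £175.48); total interest = total paid − £10,860.00 = £7,515.48.
At £464.00/mo: 34 payments (last £371.07); total interest £4,823.07.
Interest saved = £7,515.48 − £4,823.07 = £2,692.41.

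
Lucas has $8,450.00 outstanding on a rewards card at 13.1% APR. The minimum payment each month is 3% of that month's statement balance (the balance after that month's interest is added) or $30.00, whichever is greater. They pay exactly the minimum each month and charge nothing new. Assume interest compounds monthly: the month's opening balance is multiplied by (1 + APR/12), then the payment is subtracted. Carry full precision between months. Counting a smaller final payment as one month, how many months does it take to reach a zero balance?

151 months

Monthly rate r = 13.1%/12 = 1.09167% = 0.0109167.
While 3% of the post-interest balance exceeds $30.00, each month B ← (B·(1+r))·(1 − 0.03), i.e. B shrinks by the factor (1+r)·0.97 = 0.98059.
This holds for months 1–110. Entering month 111 the balance is $978.22; 3% of the post-interest balance is now below $30.00, so the flat $30.00 minimum applies from here.
From month 111 a fixed $30.00 at rate r clears $978.22 in 41 more payments. Total: 110 + 41 = 151 months.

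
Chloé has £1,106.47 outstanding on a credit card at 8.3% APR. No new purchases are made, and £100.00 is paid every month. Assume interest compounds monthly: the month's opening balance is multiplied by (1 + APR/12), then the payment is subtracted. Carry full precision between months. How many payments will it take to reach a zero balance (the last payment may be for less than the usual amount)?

12 payments

Monthly rate r = 8.3%/12 = 0.691667% = 0.00691667.
Recurrence: B ← B·(1+r) − £100.00.
Month 1: interest £7.65; balance after payment £1,014.12.
Month 2: interest £7.01; balance after payment £921.14.
Closed form: n = −ln(1 − rB₀/P)/ln(1+r) = −ln(0.92347)/ln(1.00692) ≈ 11.551, so the balance reaches zero during payment 12.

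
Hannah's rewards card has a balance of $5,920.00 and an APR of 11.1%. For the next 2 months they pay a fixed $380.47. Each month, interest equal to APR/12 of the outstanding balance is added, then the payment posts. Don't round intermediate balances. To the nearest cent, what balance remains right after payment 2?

Monthly rate r = 11.1%/12 = 0.925% = 0.00925.
Each month: B ← B·(1+r) − $380.47.
Month 1: interest $54.76; balance after payment $5,594.29.
Month 2: interest $51.75; balance after payment $5,265.57.

$5,265.57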